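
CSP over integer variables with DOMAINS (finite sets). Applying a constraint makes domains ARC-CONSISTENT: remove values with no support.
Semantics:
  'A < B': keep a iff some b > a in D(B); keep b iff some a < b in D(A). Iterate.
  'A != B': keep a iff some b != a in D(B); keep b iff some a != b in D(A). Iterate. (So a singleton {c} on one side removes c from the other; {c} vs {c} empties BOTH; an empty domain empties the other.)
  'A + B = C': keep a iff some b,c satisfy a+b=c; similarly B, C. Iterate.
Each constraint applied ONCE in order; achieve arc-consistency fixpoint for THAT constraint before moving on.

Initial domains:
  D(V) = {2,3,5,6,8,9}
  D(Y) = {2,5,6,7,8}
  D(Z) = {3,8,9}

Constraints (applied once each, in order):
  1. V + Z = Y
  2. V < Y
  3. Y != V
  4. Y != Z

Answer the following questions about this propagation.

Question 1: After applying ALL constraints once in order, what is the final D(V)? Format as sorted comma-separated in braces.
Constraint 1 (V + Z = Y) on D(V)={2,3,5,6,8,9} D(Z)={3,8,9} D(Y)={2,5,6,7,8}: V {2,3,5,6,8,9}->{2,3,5}; Z {3,8,9}->{3}; Y {2,5,6,7,8}->{5,6,8}
Constraint 2 (V < Y) on D(V)={2,3,5} D(Y)={5,6,8}: no change
Constraint 3 (Y != V) on D(Y)={5,6,8} D(V)={2,3,5}: no change
Constraint 4 (Y != Z) on D(Y)={5,6,8} D(Z)={3}: no change
So after all 4 constraints: D(V) = {2,3,5}

Answer: {2,3,5}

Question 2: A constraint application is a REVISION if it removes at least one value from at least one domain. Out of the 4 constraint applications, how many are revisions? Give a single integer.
Answer: 1

Derivation:
Constraint 1 (V + Z = Y) on D(V)={2,3,5,6,8,9} D(Z)={3,8,9} D(Y)={2,5,6,7,8}: V {2,3,5,6,8,9}->{2,3,5}; Z {3,8,9}->{3}; Y {2,5,6,7,8}->{5,6,8} => REVISION
Constraint 2 (V < Y) on D(V)={2,3,5} D(Y)={5,6,8}: no change => not a revision
Constraint 3 (Y != V) on D(Y)={5,6,8} D(V)={2,3,5}: no change => not a revision
Constraint 4 (Y != Z) on D(Y)={5,6,8} D(Z)={3}: no change => not a revision
Total revisions = 1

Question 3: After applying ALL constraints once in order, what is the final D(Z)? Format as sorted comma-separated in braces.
Answer: {3}

Derivation:
Constraint 1 (V + Z = Y) on D(V)={2,3,5,6,8,9} D(Z)={3,8,9} D(Y)={2,5,6,7,8}: V {2,3,5,6,8,9}->{2,3,5}; Z {3,8,9}->{3}; Y {2,5,6,7,8}->{5,6,8}
Constraint 2 (V < Y) on D(V)={2,3,5} D(Y)={5,6,8}: no change
Constraint 3 (Y != V) on D(Y)={5,6,8} D(V)={2,3,5}: no change
Constraint 4 (Y != Z) on D(Y)={5,6,8} D(Z)={3}: no change
So after all 4 constraints: D(Z) = {3}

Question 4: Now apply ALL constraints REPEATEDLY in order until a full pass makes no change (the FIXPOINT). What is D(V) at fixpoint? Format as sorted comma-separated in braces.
Answer: {2,3,5}

Derivation:
pass 0 (initial): D(V)={2,3,5,6,8,9}
pass 1: V {2,3,5,6,8,9}->{2,3,5}; Y {2,5,6,7,8}->{5,6,8}; Z {3,8,9}->{3}
pass 2: no change
Fixpoint after 2 passes: D(V) = {2,3,5}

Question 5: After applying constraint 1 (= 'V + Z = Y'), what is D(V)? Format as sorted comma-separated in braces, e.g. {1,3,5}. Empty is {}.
Constraint 1 (V + Z = Y) on D(V)={2,3,5,6,8,9} D(Z)={3,8,9} D(Y)={2,5,6,7,8}: V {2,3,5,6,8,9}->{2,3,5}; Z {3,8,9}->{3}; Y {2,5,6,7,8}->{5,6,8}
So after constraint 1: D(V) = {2,3,5}

Answer: {2,3,5}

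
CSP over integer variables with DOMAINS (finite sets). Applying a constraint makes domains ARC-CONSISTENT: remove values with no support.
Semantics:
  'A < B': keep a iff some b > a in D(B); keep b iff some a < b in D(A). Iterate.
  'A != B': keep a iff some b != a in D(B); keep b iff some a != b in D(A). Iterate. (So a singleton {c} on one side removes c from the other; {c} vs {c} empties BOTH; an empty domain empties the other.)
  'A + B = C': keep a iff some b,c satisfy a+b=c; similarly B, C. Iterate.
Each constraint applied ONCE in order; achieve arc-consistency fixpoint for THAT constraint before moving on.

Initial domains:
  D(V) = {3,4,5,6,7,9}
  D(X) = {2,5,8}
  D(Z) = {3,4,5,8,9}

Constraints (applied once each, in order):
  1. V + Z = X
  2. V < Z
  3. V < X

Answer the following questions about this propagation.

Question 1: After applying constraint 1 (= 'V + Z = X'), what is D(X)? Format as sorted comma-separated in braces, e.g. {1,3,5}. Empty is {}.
Constraint 1 (V + Z = X) on D(V)={3,4,5,6,7,9} D(Z)={3,4,5,8,9} D(X)={2,5,8}: V {3,4,5,6,7,9}->{3,4,5}; Z {3,4,5,8,9}->{3,4,5}; X {2,5,8}->{8}
So after constraint 1: D(X) = {8}

Answer: {8}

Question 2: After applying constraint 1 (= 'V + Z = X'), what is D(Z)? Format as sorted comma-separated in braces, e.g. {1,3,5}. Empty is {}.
Constraint 1 (V + Z = X) on D(V)={3,4,5,6,7,9} D(Z)={3,4,5,8,9} D(X)={2,5,8}: V {3,4,5,6,7,9}->{3,4,5}; Z {3,4,5,8,9}->{3,4,5}; X {2,5,8}->{8}
So after constraint 1: D(Z) = {3,4,5}

Answer: {3,4,5}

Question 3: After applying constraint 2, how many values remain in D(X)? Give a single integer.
Answer: 1

Derivation:
Constraint 1 (V + Z = X) on D(V)={3,4,5,6,7,9} D(Z)={3,4,5,8,9} D(X)={2,5,8}: V {3,4,5,6,7,9}->{3,4,5}; Z {3,4,5,8,9}->{3,4,5}; X {2,5,8}->{8}
Constraint 2 (V < Z) on D(V)={3,4,5} D(Z)={3,4,5}: V {3,4,5}->{3,4}; Z {3,4,5}->{4,5}
So after constraint 2: D(X)={8}, size = 1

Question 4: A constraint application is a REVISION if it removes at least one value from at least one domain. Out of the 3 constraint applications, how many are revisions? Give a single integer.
Answer: 2

Derivation:
Constraint 1 (V + Z = X) on D(V)={3,4,5,6,7,9} D(Z)={3,4,5,8,9} D(X)={2,5,8}: V {3,4,5,6,7,9}->{3,4,5}; Z {3,4,5,8,9}->{3,4,5}; X {2,5,8}->{8} => REVISION
Constraint 2 (V < Z) on D(V)={3,4,5} D(Z)={3,4,5}: V {3,4,5}->{3,4}; Z {3,4,5}->{4,5} => REVISION
Constraint 3 (V < X) on D(V)={3,4} D(X)={8}: no change => not a revision
Total revisions = 2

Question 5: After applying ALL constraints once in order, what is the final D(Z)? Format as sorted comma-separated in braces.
Constraint 1 (V + Z = X) on D(V)={3,4,5,6,7,9} D(Z)={3,4,5,8,9} D(X)={2,5,8}: V {3,4,5,6,7,9}->{3,4,5}; Z {3,4,5,8,9}->{3,4,5}; X {2,5,8}->{8}
Constraint 2 (V < Z) on D(V)={3,4,5} D(Z)={3,4,5}: V {3,4,5}->{3,4}; Z {3,4,5}->{4,5}
Constraint 3 (V < X) on D(V)={3,4} D(X)={8}: no change
So after all 3 constraints: D(Z) = {4,5}

Answer: {4,5}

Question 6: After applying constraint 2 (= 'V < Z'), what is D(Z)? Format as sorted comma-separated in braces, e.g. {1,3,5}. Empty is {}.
Constraint 1 (V + Z = X) on D(V)={3,4,5,6,7,9} D(Z)={3,4,5,8,9} D(X)={2,5,8}: V {3,4,5,6,7,9}->{3,4,5}; Z {3,4,5,8,9}->{3,4,5}; X {2,5,8}->{8}
Constraint 2 (V < Z) on D(V)={3,4,5} D(Z)={3,4,5}: V {3,4,5}->{3,4}; Z {3,4,5}->{4,5}
So after constraint 2: D(Z) = {4,5}

Answer: {4,5}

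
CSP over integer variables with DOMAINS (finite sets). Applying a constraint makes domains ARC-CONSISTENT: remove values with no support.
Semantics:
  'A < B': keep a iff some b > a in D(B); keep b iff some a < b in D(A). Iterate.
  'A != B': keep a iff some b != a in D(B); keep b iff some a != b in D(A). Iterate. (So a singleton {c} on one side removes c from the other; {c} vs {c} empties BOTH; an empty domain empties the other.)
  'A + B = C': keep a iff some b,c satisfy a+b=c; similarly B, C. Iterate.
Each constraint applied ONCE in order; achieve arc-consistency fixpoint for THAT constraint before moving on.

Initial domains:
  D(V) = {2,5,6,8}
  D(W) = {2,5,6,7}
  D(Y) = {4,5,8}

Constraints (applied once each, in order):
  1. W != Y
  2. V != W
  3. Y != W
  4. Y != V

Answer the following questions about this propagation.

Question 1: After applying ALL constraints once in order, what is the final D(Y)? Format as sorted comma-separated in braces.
Answer: {4,5,8}

Derivation:
Constraint 1 (W != Y) on D(W)={2,5,6,7} D(Y)={4,5,8}: no change
Constraint 2 (V != W) on D(V)={2,5,6,8} D(W)={2,5,6,7}: no change
Constraint 3 (Y != W) on D(Y)={4,5,8} D(W)={2,5,6,7}: no change
Constraint 4 (Y != V) on D(Y)={4,5,8} D(V)={2,5,6,8}: no change
So after all 4 constraints: D(Y) = {4,5,8}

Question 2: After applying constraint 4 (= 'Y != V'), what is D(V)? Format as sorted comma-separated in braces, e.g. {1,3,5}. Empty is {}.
Constraint 1 (W != Y) on D(W)={2,5,6,7} D(Y)={4,5,8}: no change
Constraint 2 (V != W) on D(V)={2,5,6,8} D(W)={2,5,6,7}: no change
Constraint 3 (Y != W) on D(Y)={4,5,8} D(W)={2,5,6,7}: no change
Constraint 4 (Y != V) on D(Y)={4,5,8} D(V)={2,5,6,8}: no change
So after constraint 4: D(V) = {2,5,6,8}

Answer: {2,5,6,8}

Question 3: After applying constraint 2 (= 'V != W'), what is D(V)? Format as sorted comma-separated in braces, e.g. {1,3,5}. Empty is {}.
Constraint 1 (W != Y) on D(W)={2,5,6,7} D(Y)={4,5,8}: no change
Constraint 2 (V != W) on D(V)={2,5,6,8} D(W)={2,5,6,7}: no change
So after constraint 2: D(V) = {2,5,6,8}

Answer: {2,5,6,8}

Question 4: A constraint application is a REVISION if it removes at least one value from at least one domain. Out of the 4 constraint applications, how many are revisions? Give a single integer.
Constraint 1 (W != Y) on D(W)={2,5,6,7} D(Y)={4,5,8}: no change => not a revision
Constraint 2 (V != W) on D(V)={2,5,6,8} D(W)={2,5,6,7}: no change => not a revision
Constraint 3 (Y != W) on D(Y)={4,5,8} D(W)={2,5,6,7}: no change => not a revision
Constraint 4 (Y != V) on D(Y)={4,5,8} D(V)={2,5,6,8}: no change => not a revision
Total revisions = 0

Answer: 0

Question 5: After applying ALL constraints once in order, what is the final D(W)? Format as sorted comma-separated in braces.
Answer: {2,5,6,7}

Derivation:
Constraint 1 (W != Y) on D(W)={2,5,6,7} D(Y)={4,5,8}: no change
Constraint 2 (V != W) on D(V)={2,5,6,8} D(W)={2,5,6,7}: no change
Constraint 3 (Y != W) on D(Y)={4,5,8} D(W)={2,5,6,7}: no change
Constraint 4 (Y != V) on D(Y)={4,5,8} D(V)={2,5,6,8}: no change
So after all 4 constraints: D(W) = {2,5,6,7}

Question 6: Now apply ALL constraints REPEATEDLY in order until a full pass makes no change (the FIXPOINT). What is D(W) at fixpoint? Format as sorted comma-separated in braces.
pass 0 (initial): D(W)={2,5,6,7}
pass 1: no change
Fixpoint after 1 passes: D(W) = {2,5,6,7}

Answer: {2,5,6,7}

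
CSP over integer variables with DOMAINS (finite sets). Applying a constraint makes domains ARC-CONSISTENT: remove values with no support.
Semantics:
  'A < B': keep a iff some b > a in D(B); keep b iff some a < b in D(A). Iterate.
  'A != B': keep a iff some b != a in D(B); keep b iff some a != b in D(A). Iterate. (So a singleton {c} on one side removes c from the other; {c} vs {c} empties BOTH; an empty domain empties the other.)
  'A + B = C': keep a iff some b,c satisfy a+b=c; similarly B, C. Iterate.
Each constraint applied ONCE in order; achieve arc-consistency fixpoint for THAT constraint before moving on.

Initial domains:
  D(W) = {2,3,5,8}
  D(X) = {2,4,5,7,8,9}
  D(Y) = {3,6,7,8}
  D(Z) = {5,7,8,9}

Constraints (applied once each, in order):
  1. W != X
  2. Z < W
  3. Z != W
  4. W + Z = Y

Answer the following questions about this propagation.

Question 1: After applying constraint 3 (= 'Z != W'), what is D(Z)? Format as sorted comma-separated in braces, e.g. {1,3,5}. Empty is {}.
Constraint 1 (W != X) on D(W)={2,3,5,8} D(X)={2,4,5,7,8,9}: no change
Constraint 2 (Z < W) on D(Z)={5,7,8,9} D(W)={2,3,5,8}: Z {5,7,8,9}->{5,7}; W {2,3,5,8}->{8}
Constraint 3 (Z != W) on D(Z)={5,7} D(W)={8}: no change
So after constraint 3: D(Z) = {5,7}

Answer: {5,7}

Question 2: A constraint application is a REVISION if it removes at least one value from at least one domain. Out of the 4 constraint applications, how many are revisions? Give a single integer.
Answer: 2

Derivation:
Constraint 1 (W != X) on D(W)={2,3,5,8} D(X)={2,4,5,7,8,9}: no change => not a revision
Constraint 2 (Z < W) on D(Z)={5,7,8,9} D(W)={2,3,5,8}: Z {5,7,8,9}->{5,7}; W {2,3,5,8}->{8} => REVISION
Constraint 3 (Z != W) on D(Z)={5,7} D(W)={8}: no change => not a revision
Constraint 4 (W + Z = Y) on D(W)={8} D(Z)={5,7} D(Y)={3,6,7,8}: W {8}->{}; Z {5,7}->{}; Y {3,6,7,8}->{} => REVISION
Total revisions = 2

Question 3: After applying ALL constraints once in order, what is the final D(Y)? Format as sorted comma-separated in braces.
Answer: {}

Derivation:
Constraint 1 (W != X) on D(W)={2,3,5,8} D(X)={2,4,5,7,8,9}: no change
Constraint 2 (Z < W) on D(Z)={5,7,8,9} D(W)={2,3,5,8}: Z {5,7,8,9}->{5,7}; W {2,3,5,8}->{8}
Constraint 3 (Z != W) on D(Z)={5,7} D(W)={8}: no change
Constraint 4 (W + Z = Y) on D(W)={8} D(Z)={5,7} D(Y)={3,6,7,8}: W {8}->{}; Z {5,7}->{}; Y {3,6,7,8}->{}
So after all 4 constraints: D(Y) = {}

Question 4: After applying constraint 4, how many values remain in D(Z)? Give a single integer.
Constraint 1 (W != X) on D(W)={2,3,5,8} D(X)={2,4,5,7,8,9}: no change
Constraint 2 (Z < W) on D(Z)={5,7,8,9} D(W)={2,3,5,8}: Z {5,7,8,9}->{5,7}; W {2,3,5,8}->{8}
Constraint 3 (Z != W) on D(Z)={5,7} D(W)={8}: no change
Constraint 4 (W + Z = Y) on D(W)={8} D(Z)={5,7} D(Y)={3,6,7,8}: W {8}->{}; Z {5,7}->{}; Y {3,6,7,8}->{}
So after constraint 4: D(Z)={}, size = 0

Answer: 0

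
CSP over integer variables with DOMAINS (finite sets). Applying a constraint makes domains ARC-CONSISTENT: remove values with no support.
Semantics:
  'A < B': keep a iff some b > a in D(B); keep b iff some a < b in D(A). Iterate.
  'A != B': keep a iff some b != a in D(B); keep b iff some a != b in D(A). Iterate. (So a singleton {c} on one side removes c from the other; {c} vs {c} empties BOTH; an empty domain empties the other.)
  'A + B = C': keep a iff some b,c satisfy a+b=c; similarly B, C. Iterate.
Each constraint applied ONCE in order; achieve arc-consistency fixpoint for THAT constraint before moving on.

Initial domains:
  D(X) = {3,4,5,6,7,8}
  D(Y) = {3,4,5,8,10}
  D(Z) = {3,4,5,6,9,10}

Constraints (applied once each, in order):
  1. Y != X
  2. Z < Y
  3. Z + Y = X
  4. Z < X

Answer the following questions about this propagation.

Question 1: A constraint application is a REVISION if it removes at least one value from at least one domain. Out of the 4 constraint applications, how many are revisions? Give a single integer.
Answer: 2

Derivation:
Constraint 1 (Y != X) on D(Y)={3,4,5,8,10} D(X)={3,4,5,6,7,8}: no change => not a revision
Constraint 2 (Z < Y) on D(Z)={3,4,5,6,9,10} D(Y)={3,4,5,8,10}: Z {3,4,5,6,9,10}->{3,4,5,6,9}; Y {3,4,5,8,10}->{4,5,8,10} => REVISION
Constraint 3 (Z + Y = X) on D(Z)={3,4,5,6,9} D(Y)={4,5,8,10} D(X)={3,4,5,6,7,8}: Z {3,4,5,6,9}->{3,4}; Y {4,5,8,10}->{4,5}; X {3,4,5,6,7,8}->{7,8} => REVISION
Constraint 4 (Z < X) on D(Z)={3,4} D(X)={7,8}: no change => not a revision
Total revisions = 2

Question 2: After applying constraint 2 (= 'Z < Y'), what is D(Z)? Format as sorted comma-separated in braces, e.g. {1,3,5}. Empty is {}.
Constraint 1 (Y != X) on D(Y)={3,4,5,8,10} D(X)={3,4,5,6,7,8}: no change
Constraint 2 (Z < Y) on D(Z)={3,4,5,6,9,10} D(Y)={3,4,5,8,10}: Z {3,4,5,6,9,10}->{3,4,5,6,9}; Y {3,4,5,8,10}->{4,5,8,10}
So after constraint 2: D(Z) = {3,4,5,6,9}

Answer: {3,4,5,6,9}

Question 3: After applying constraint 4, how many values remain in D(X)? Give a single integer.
Constraint 1 (Y != X) on D(Y)={3,4,5,8,10} D(X)={3,4,5,6,7,8}: no change
Constraint 2 (Z < Y) on D(Z)={3,4,5,6,9,10} D(Y)={3,4,5,8,10}: Z {3,4,5,6,9,10}->{3,4,5,6,9}; Y {3,4,5,8,10}->{4,5,8,10}
Constraint 3 (Z + Y = X) on D(Z)={3,4,5,6,9} D(Y)={4,5,8,10} D(X)={3,4,5,6,7,8}: Z {3,4,5,6,9}->{3,4}; Y {4,5,8,10}->{4,5}; X {3,4,5,6,7,8}->{7,8}
Constraint 4 (Z < X) on D(Z)={3,4} D(X)={7,8}: no change
So after constraint 4: D(X)={7,8}, size = 2

Answer: 2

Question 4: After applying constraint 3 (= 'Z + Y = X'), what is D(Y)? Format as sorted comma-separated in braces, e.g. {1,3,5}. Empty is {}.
Answer: {4,5}

Derivation:
Constraint 1 (Y != X) on D(Y)={3,4,5,8,10} D(X)={3,4,5,6,7,8}: no change
Constraint 2 (Z < Y) on D(Z)={3,4,5,6,9,10} D(Y)={3,4,5,8,10}: Z {3,4,5,6,9,10}->{3,4,5,6,9}; Y {3,4,5,8,10}->{4,5,8,10}
Constraint 3 (Z + Y = X) on D(Z)={3,4,5,6,9} D(Y)={4,5,8,10} D(X)={3,4,5,6,7,8}: Z {3,4,5,6,9}->{3,4}; Y {4,5,8,10}->{4,5}; X {3,4,5,6,7,8}->{7,8}
So after constraint 3: D(Y) = {4,5}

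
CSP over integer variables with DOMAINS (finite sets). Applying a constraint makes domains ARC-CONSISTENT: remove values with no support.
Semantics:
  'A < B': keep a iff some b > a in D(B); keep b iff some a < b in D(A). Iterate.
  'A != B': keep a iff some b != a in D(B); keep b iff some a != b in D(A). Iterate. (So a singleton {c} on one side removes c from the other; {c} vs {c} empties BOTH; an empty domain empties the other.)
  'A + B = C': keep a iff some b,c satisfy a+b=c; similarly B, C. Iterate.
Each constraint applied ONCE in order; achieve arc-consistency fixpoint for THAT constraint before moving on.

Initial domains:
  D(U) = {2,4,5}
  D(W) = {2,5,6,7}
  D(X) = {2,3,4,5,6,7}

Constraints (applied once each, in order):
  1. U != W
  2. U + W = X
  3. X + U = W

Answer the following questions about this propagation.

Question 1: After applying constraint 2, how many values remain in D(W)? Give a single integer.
Constraint 1 (U != W) on D(U)={2,4,5} D(W)={2,5,6,7}: no change
Constraint 2 (U + W = X) on D(U)={2,4,5} D(W)={2,5,6,7} D(X)={2,3,4,5,6,7}: W {2,5,6,7}->{2,5}; X {2,3,4,5,6,7}->{4,6,7}
So after constraint 2: D(W)={2,5}, size = 2

Answer: 2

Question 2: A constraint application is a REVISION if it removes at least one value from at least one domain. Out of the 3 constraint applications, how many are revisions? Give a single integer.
Constraint 1 (U != W) on D(U)={2,4,5} D(W)={2,5,6,7}: no change => not a revision
Constraint 2 (U + W = X) on D(U)={2,4,5} D(W)={2,5,6,7} D(X)={2,3,4,5,6,7}: W {2,5,6,7}->{2,5}; X {2,3,4,5,6,7}->{4,6,7} => REVISION
Constraint 3 (X + U = W) on D(X)={4,6,7} D(U)={2,4,5} D(W)={2,5}: X {4,6,7}->{}; U {2,4,5}->{}; W {2,5}->{} => REVISION
Total revisions = 2

Answer: 2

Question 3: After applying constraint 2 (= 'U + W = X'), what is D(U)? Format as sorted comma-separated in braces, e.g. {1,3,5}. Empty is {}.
Answer: {2,4,5}

Derivation:
Constraint 1 (U != W) on D(U)={2,4,5} D(W)={2,5,6,7}: no change
Constraint 2 (U + W = X) on D(U)={2,4,5} D(W)={2,5,6,7} D(X)={2,3,4,5,6,7}: W {2,5,6,7}->{2,5}; X {2,3,4,5,6,7}->{4,6,7}
So after constraint 2: D(U) = {2,4,5}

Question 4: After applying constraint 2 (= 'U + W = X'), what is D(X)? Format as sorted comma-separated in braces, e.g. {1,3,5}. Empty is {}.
Answer: {4,6,7}

Derivation:
Constraint 1 (U != W) on D(U)={2,4,5} D(W)={2,5,6,7}: no change
Constraint 2 (U + W = X) on D(U)={2,4,5} D(W)={2,5,6,7} D(X)={2,3,4,5,6,7}: W {2,5,6,7}->{2,5}; X {2,3,4,5,6,7}->{4,6,7}
So after constraint 2: D(X) = {4,6,7}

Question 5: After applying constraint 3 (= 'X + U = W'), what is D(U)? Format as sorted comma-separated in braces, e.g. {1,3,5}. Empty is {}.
Constraint 1 (U != W) on D(U)={2,4,5} D(W)={2,5,6,7}: no change
Constraint 2 (U + W = X) on D(U)={2,4,5} D(W)={2,5,6,7} D(X)={2,3,4,5,6,7}: W {2,5,6,7}->{2,5}; X {2,3,4,5,6,7}->{4,6,7}
Constraint 3 (X + U = W) on D(X)={4,6,7} D(U)={2,4,5} D(W)={2,5}: X {4,6,7}->{}; U {2,4,5}->{}; W {2,5}->{}
So after constraint 3: D(U) = {}

Answer: {}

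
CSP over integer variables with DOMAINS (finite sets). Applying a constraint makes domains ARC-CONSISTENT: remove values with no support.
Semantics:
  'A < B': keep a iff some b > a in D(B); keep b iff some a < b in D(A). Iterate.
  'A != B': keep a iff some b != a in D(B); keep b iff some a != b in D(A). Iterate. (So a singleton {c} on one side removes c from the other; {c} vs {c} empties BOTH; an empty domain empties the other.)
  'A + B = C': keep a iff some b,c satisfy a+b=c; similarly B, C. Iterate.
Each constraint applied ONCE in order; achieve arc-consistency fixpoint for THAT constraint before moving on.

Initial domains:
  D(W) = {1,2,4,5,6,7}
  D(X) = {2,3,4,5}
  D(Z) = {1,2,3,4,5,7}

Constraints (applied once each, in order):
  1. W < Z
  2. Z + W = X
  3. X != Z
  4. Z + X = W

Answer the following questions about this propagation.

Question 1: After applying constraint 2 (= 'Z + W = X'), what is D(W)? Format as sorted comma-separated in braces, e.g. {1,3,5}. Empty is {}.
Answer: {1,2}

Derivation:
Constraint 1 (W < Z) on D(W)={1,2,4,5,6,7} D(Z)={1,2,3,4,5,7}: W {1,2,4,5,6,7}->{1,2,4,5,6}; Z {1,2,3,4,5,7}->{2,3,4,5,7}
Constraint 2 (Z + W = X) on D(Z)={2,3,4,5,7} D(W)={1,2,4,5,6} D(X)={2,3,4,5}: Z {2,3,4,5,7}->{2,3,4}; W {1,2,4,5,6}->{1,2}; X {2,3,4,5}->{3,4,5}
So after constraint 2: D(W) = {1,2}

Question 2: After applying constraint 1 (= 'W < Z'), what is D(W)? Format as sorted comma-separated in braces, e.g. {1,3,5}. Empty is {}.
Answer: {1,2,4,5,6}

Derivation:
Constraint 1 (W < Z) on D(W)={1,2,4,5,6,7} D(Z)={1,2,3,4,5,7}: W {1,2,4,5,6,7}->{1,2,4,5,6}; Z {1,2,3,4,5,7}->{2,3,4,5,7}
So after constraint 1: D(W) = {1,2,4,5,6}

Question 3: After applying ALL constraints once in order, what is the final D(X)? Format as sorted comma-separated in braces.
Answer: {}

Derivation:
Constraint 1 (W < Z) on D(W)={1,2,4,5,6,7} D(Z)={1,2,3,4,5,7}: W {1,2,4,5,6,7}->{1,2,4,5,6}; Z {1,2,3,4,5,7}->{2,3,4,5,7}
Constraint 2 (Z + W = X) on D(Z)={2,3,4,5,7} D(W)={1,2,4,5,6} D(X)={2,3,4,5}: Z {2,3,4,5,7}->{2,3,4}; W {1,2,4,5,6}->{1,2}; X {2,3,4,5}->{3,4,5}
Constraint 3 (X != Z) on D(X)={3,4,5} D(Z)={2,3,4}: no change
Constraint 4 (Z + X = W) on D(Z)={2,3,4} D(X)={3,4,5} D(W)={1,2}: Z {2,3,4}->{}; X {3,4,5}->{}; W {1,2}->{}
So after all 4 constraints: D(X) = {}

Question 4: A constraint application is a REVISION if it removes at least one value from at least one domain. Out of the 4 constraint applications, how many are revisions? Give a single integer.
Constraint 1 (W < Z) on D(W)={1,2,4,5,6,7} D(Z)={1,2,3,4,5,7}: W {1,2,4,5,6,7}->{1,2,4,5,6}; Z {1,2,3,4,5,7}->{2,3,4,5,7} => REVISION
Constraint 2 (Z + W = X) on D(Z)={2,3,4,5,7} D(W)={1,2,4,5,6} D(X)={2,3,4,5}: Z {2,3,4,5,7}->{2,3,4}; W {1,2,4,5,6}->{1,2}; X {2,3,4,5}->{3,4,5} => REVISION
Constraint 3 (X != Z) on D(X)={3,4,5} D(Z)={2,3,4}: no change => not a revision
Constraint 4 (Z + X = W) on D(Z)={2,3,4} D(X)={3,4,5} D(W)={1,2}: Z {2,3,4}->{}; X {3,4,5}->{}; W {1,2}->{} => REVISION
Total revisions = 3

Answer: 3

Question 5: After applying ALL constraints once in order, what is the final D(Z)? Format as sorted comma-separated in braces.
Constraint 1 (W < Z) on D(W)={1,2,4,5,6,7} D(Z)={1,2,3,4,5,7}: W {1,2,4,5,6,7}->{1,2,4,5,6}; Z {1,2,3,4,5,7}->{2,3,4,5,7}
Constraint 2 (Z + W = X) on D(Z)={2,3,4,5,7} D(W)={1,2,4,5,6} D(X)={2,3,4,5}: Z {2,3,4,5,7}->{2,3,4}; W {1,2,4,5,6}->{1,2}; X {2,3,4,5}->{3,4,5}
Constraint 3 (X != Z) on D(X)={3,4,5} D(Z)={2,3,4}: no change
Constraint 4 (Z + X = W) on D(Z)={2,3,4} D(X)={3,4,5} D(W)={1,2}: Z {2,3,4}->{}; X {3,4,5}->{}; W {1,2}->{}
So after all 4 constraints: D(Z) = {}

Answer: {}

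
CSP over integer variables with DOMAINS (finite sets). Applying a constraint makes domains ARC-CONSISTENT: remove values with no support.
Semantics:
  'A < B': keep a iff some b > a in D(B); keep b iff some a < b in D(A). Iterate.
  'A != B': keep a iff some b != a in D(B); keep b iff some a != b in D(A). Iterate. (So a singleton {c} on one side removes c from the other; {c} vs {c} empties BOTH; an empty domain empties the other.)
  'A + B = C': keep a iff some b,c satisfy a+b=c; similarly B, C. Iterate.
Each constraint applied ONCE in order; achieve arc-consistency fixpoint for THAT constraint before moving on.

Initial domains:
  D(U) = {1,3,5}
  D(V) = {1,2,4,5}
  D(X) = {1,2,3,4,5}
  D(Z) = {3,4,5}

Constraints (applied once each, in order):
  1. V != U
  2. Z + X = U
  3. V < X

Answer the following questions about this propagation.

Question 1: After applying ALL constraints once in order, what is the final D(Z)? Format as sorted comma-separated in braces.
Answer: {3,4}

Derivation:
Constraint 1 (V != U) on D(V)={1,2,4,5} D(U)={1,3,5}: no change
Constraint 2 (Z + X = U) on D(Z)={3,4,5} D(X)={1,2,3,4,5} D(U)={1,3,5}: Z {3,4,5}->{3,4}; X {1,2,3,4,5}->{1,2}; U {1,3,5}->{5}
Constraint 3 (V < X) on D(V)={1,2,4,5} D(X)={1,2}: V {1,2,4,5}->{1}; X {1,2}->{2}
So after all 3 constraints: D(Z) = {3,4}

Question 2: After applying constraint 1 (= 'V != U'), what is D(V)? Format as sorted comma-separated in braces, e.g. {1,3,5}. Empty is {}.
Constraint 1 (V != U) on D(V)={1,2,4,5} D(U)={1,3,5}: no change
So after constraint 1: D(V) = {1,2,4,5}

Answer: {1,2,4,5}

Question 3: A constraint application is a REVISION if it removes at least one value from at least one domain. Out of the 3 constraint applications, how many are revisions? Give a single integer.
Constraint 1 (V != U) on D(V)={1,2,4,5} D(U)={1,3,5}: no change => not a revision
Constraint 2 (Z + X = U) on D(Z)={3,4,5} D(X)={1,2,3,4,5} D(U)={1,3,5}: Z {3,4,5}->{3,4}; X {1,2,3,4,5}->{1,2}; U {1,3,5}->{5} => REVISION
Constraint 3 (V < X) on D(V)={1,2,4,5} D(X)={1,2}: V {1,2,4,5}->{1}; X {1,2}->{2} => REVISION
Total revisions = 2

Answer: 2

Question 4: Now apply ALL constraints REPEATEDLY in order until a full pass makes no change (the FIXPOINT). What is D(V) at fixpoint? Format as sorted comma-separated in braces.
Answer: {1}

Derivation:
pass 0 (initial): D(V)={1,2,4,5}
pass 1: U {1,3,5}->{5}; V {1,2,4,5}->{1}; X {1,2,3,4,5}->{2}; Z {3,4,5}->{3,4}
pass 2: Z {3,4}->{3}
pass 3: no change
Fixpoint after 3 passes: D(V) = {1}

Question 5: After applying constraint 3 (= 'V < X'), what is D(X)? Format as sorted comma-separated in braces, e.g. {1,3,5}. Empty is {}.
Constraint 1 (V != U) on D(V)={1,2,4,5} D(U)={1,3,5}: no change
Constraint 2 (Z + X = U) on D(Z)={3,4,5} D(X)={1,2,3,4,5} D(U)={1,3,5}: Z {3,4,5}->{3,4}; X {1,2,3,4,5}->{1,2}; U {1,3,5}->{5}
Constraint 3 (V < X) on D(V)={1,2,4,5} D(X)={1,2}: V {1,2,4,5}->{1}; X {1,2}->{2}
So after constraint 3: D(X) = {2}

Answer: {2}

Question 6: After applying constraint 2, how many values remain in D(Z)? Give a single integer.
Answer: 2

Derivation:
Constraint 1 (V != U) on D(V)={1,2,4,5} D(U)={1,3,5}: no change
Constraint 2 (Z + X = U) on D(Z)={3,4,5} D(X)={1,2,3,4,5} D(U)={1,3,5}: Z {3,4,5}->{3,4}; X {1,2,3,4,5}->{1,2}; U {1,3,5}->{5}
So after constraint 2: D(Z)={3,4}, size = 2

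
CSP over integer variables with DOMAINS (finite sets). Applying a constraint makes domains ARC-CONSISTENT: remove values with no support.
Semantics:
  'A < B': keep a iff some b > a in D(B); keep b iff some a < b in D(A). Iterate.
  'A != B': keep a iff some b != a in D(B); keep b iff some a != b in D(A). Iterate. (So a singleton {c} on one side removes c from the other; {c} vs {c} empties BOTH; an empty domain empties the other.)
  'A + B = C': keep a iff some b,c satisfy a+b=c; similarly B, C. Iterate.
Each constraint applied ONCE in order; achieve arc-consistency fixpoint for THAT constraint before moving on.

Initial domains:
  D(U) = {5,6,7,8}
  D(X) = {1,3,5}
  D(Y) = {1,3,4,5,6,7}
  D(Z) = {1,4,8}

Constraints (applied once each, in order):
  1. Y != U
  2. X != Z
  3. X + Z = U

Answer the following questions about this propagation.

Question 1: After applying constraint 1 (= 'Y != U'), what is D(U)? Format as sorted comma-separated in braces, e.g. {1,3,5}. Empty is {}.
Constraint 1 (Y != U) on D(Y)={1,3,4,5,6,7} D(U)={5,6,7,8}: no change
So after constraint 1: D(U) = {5,6,7,8}

Answer: {5,6,7,8}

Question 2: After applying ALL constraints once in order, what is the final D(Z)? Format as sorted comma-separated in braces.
Constraint 1 (Y != U) on D(Y)={1,3,4,5,6,7} D(U)={5,6,7,8}: no change
Constraint 2 (X != Z) on D(X)={1,3,5} D(Z)={1,4,8}: no change
Constraint 3 (X + Z = U) on D(X)={1,3,5} D(Z)={1,4,8} D(U)={5,6,7,8}: Z {1,4,8}->{1,4}; U {5,6,7,8}->{5,6,7}
So after all 3 constraints: D(Z) = {1,4}

Answer: {1,4}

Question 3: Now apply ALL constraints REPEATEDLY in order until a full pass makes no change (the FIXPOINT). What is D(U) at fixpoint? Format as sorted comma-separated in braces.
Answer: {5,6,7}

Derivation:
pass 0 (initial): D(U)={5,6,7,8}
pass 1: U {5,6,7,8}->{5,6,7}; Z {1,4,8}->{1,4}
pass 2: no change
Fixpoint after 2 passes: D(U) = {5,6,7}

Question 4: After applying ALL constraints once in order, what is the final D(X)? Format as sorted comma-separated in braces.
Answer: {1,3,5}

Derivation:
Constraint 1 (Y != U) on D(Y)={1,3,4,5,6,7} D(U)={5,6,7,8}: no change
Constraint 2 (X != Z) on D(X)={1,3,5} D(Z)={1,4,8}: no change
Constraint 3 (X + Z = U) on D(X)={1,3,5} D(Z)={1,4,8} D(U)={5,6,7,8}: Z {1,4,8}->{1,4}; U {5,6,7,8}->{5,6,7}
So after all 3 constraints: D(X) = {1,3,5}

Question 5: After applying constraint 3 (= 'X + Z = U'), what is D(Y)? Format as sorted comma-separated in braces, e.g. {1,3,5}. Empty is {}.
Constraint 1 (Y != U) on D(Y)={1,3,4,5,6,7} D(U)={5,6,7,8}: no change
Constraint 2 (X != Z) on D(X)={1,3,5} D(Z)={1,4,8}: no change
Constraint 3 (X + Z = U) on D(X)={1,3,5} D(Z)={1,4,8} D(U)={5,6,7,8}: Z {1,4,8}->{1,4}; U {5,6,7,8}->{5,6,7}
So after constraint 3: D(Y) = {1,3,4,5,6,7}

Answer: {1,3,4,5,6,7}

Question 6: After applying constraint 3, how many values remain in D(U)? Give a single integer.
Constraint 1 (Y != U) on D(Y)={1,3,4,5,6,7} D(U)={5,6,7,8}: no change
Constraint 2 (X != Z) on D(X)={1,3,5} D(Z)={1,4,8}: no change
Constraint 3 (X + Z = U) on D(X)={1,3,5} D(Z)={1,4,8} D(U)={5,6,7,8}: Z {1,4,8}->{1,4}; U {5,6,7,8}->{5,6,7}
So after constraint 3: D(U)={5,6,7}, size = 3

Answer: 3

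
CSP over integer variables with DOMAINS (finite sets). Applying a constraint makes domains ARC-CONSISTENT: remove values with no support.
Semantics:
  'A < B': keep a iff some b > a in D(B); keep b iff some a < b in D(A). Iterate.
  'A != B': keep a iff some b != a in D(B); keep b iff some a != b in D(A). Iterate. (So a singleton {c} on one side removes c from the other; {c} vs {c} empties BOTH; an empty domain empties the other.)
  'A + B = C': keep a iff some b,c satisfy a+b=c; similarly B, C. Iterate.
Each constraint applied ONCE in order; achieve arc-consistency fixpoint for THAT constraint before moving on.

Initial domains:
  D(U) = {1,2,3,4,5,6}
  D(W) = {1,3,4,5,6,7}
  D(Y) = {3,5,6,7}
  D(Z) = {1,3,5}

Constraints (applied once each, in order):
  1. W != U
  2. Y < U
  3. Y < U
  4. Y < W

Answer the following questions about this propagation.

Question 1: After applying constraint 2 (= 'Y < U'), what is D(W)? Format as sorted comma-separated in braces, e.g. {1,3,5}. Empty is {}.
Answer: {1,3,4,5,6,7}

Derivation:
Constraint 1 (W != U) on D(W)={1,3,4,5,6,7} D(U)={1,2,3,4,5,6}: no change
Constraint 2 (Y < U) on D(Y)={3,5,6,7} D(U)={1,2,3,4,5,6}: Y {3,5,6,7}->{3,5}; U {1,2,3,4,5,6}->{4,5,6}
So after constraint 2: D(W) = {1,3,4,5,6,7}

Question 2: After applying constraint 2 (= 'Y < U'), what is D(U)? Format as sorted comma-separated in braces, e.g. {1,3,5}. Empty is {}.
Constraint 1 (W != U) on D(W)={1,3,4,5,6,7} D(U)={1,2,3,4,5,6}: no change
Constraint 2 (Y < U) on D(Y)={3,5,6,7} D(U)={1,2,3,4,5,6}: Y {3,5,6,7}->{3,5}; U {1,2,3,4,5,6}->{4,5,6}
So after constraint 2: D(U) = {4,5,6}

Answer: {4,5,6}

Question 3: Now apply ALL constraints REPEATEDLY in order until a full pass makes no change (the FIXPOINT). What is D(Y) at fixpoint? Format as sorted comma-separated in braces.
Answer: {3,5}

Derivation:
pass 0 (initial): D(Y)={3,5,6,7}
pass 1: U {1,2,3,4,5,6}->{4,5,6}; W {1,3,4,5,6,7}->{4,5,6,7}; Y {3,5,6,7}->{3,5}
pass 2: no change
Fixpoint after 2 passes: D(Y) = {3,5}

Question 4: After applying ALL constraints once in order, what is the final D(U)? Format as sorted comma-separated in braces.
Constraint 1 (W != U) on D(W)={1,3,4,5,6,7} D(U)={1,2,3,4,5,6}: no change
Constraint 2 (Y < U) on D(Y)={3,5,6,7} D(U)={1,2,3,4,5,6}: Y {3,5,6,7}->{3,5}; U {1,2,3,4,5,6}->{4,5,6}
Constraint 3 (Y < U) on D(Y)={3,5} D(U)={4,5,6}: no change
Constraint 4 (Y < W) on D(Y)={3,5} D(W)={1,3,4,5,6,7}: W {1,3,4,5,6,7}->{4,5,6,7}
So after all 4 constraints: D(U) = {4,5,6}

Answer: {4,5,6}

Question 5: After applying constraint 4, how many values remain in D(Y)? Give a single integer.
Constraint 1 (W != U) on D(W)={1,3,4,5,6,7} D(U)={1,2,3,4,5,6}: no change
Constraint 2 (Y < U) on D(Y)={3,5,6,7} D(U)={1,2,3,4,5,6}: Y {3,5,6,7}->{3,5}; U {1,2,3,4,5,6}->{4,5,6}
Constraint 3 (Y < U) on D(Y)={3,5} D(U)={4,5,6}: no change
Constraint 4 (Y < W) on D(Y)={3,5} D(W)={1,3,4,5,6,7}: W {1,3,4,5,6,7}->{4,5,6,7}
So after constraint 4: D(Y)={3,5}, size = 2

Answer: 2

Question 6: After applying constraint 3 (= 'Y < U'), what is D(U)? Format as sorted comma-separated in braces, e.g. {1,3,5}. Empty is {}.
Answer: {4,5,6}

Derivation:
Constraint 1 (W != U) on D(W)={1,3,4,5,6,7} D(U)={1,2,3,4,5,6}: no change
Constraint 2 (Y < U) on D(Y)={3,5,6,7} D(U)={1,2,3,4,5,6}: Y {3,5,6,7}->{3,5}; U {1,2,3,4,5,6}->{4,5,6}
Constraint 3 (Y < U) on D(Y)={3,5} D(U)={4,5,6}: no change
So after constraint 3: D(U) = {4,5,6}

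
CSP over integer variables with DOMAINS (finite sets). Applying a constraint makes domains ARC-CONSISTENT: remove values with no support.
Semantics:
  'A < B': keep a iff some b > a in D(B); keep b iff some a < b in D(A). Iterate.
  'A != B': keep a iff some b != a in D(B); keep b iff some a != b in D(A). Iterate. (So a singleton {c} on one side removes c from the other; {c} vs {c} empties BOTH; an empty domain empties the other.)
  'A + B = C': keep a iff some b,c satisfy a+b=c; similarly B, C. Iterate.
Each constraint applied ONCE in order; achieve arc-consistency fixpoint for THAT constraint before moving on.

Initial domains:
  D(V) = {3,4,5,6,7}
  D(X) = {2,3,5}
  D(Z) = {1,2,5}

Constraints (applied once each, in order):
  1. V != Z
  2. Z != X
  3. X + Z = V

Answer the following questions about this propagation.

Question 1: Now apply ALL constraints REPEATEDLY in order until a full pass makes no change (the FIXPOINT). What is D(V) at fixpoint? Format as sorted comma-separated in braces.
pass 0 (initial): D(V)={3,4,5,6,7}
pass 1: no change
Fixpoint after 1 passes: D(V) = {3,4,5,6,7}

Answer: {3,4,5,6,7}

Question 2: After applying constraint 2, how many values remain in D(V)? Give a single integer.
Answer: 5

Derivation:
Constraint 1 (V != Z) on D(V)={3,4,5,6,7} D(Z)={1,2,5}: no change
Constraint 2 (Z != X) on D(Z)={1,2,5} D(X)={2,3,5}: no change
So after constraint 2: D(V)={3,4,5,6,7}, size = 5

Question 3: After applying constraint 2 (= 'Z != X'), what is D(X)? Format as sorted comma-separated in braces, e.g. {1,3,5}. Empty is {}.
Answer: {2,3,5}

Derivation:
Constraint 1 (V != Z) on D(V)={3,4,5,6,7} D(Z)={1,2,5}: no change
Constraint 2 (Z != X) on D(Z)={1,2,5} D(X)={2,3,5}: no change
So after constraint 2: D(X) = {2,3,5}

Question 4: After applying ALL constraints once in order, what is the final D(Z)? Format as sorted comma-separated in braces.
Answer: {1,2,5}

Derivation:
Constraint 1 (V != Z) on D(V)={3,4,5,6,7} D(Z)={1,2,5}: no change
Constraint 2 (Z != X) on D(Z)={1,2,5} D(X)={2,3,5}: no change
Constraint 3 (X + Z = V) on D(X)={2,3,5} D(Z)={1,2,5} D(V)={3,4,5,6,7}: no change
So after all 3 constraints: D(Z) = {1,2,5}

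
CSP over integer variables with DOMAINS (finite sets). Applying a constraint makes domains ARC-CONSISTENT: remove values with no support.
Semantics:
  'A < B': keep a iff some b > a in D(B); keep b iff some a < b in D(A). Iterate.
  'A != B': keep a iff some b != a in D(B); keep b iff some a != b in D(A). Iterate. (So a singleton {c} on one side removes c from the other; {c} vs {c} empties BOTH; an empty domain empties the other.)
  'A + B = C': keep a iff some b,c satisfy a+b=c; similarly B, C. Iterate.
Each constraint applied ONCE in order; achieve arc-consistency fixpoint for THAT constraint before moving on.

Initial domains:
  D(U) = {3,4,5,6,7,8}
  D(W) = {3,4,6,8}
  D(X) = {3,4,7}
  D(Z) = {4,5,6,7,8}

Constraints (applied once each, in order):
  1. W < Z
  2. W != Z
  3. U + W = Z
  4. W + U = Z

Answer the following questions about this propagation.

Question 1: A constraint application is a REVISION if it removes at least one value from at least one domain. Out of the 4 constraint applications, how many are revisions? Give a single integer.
Answer: 2

Derivation:
Constraint 1 (W < Z) on D(W)={3,4,6,8} D(Z)={4,5,6,7,8}: W {3,4,6,8}->{3,4,6} => REVISION
Constraint 2 (W != Z) on D(W)={3,4,6} D(Z)={4,5,6,7,8}: no change => not a revision
Constraint 3 (U + W = Z) on D(U)={3,4,5,6,7,8} D(W)={3,4,6} D(Z)={4,5,6,7,8}: U {3,4,5,6,7,8}->{3,4,5}; W {3,4,6}->{3,4}; Z {4,5,6,7,8}->{6,7,8} => REVISION
Constraint 4 (W + U = Z) on D(W)={3,4} D(U)={3,4,5} D(Z)={6,7,8}: no change => not a revision
Total revisions = 2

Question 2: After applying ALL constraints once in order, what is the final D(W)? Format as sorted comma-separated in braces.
Answer: {3,4}

Derivation:
Constraint 1 (W < Z) on D(W)={3,4,6,8} D(Z)={4,5,6,7,8}: W {3,4,6,8}->{3,4,6}
Constraint 2 (W != Z) on D(W)={3,4,6} D(Z)={4,5,6,7,8}: no change
Constraint 3 (U + W = Z) on D(U)={3,4,5,6,7,8} D(W)={3,4,6} D(Z)={4,5,6,7,8}: U {3,4,5,6,7,8}->{3,4,5}; W {3,4,6}->{3,4}; Z {4,5,6,7,8}->{6,7,8}
Constraint 4 (W + U = Z) on D(W)={3,4} D(U)={3,4,5} D(Z)={6,7,8}: no change
So after all 4 constraints: D(W) = {3,4}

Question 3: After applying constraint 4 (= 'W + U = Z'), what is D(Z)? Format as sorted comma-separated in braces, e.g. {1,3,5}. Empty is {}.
Answer: {6,7,8}

Derivation:
Constraint 1 (W < Z) on D(W)={3,4,6,8} D(Z)={4,5,6,7,8}: W {3,4,6,8}->{3,4,6}
Constraint 2 (W != Z) on D(W)={3,4,6} D(Z)={4,5,6,7,8}: no change
Constraint 3 (U + W = Z) on D(U)={3,4,5,6,7,8} D(W)={3,4,6} D(Z)={4,5,6,7,8}: U {3,4,5,6,7,8}->{3,4,5}; W {3,4,6}->{3,4}; Z {4,5,6,7,8}->{6,7,8}
Constraint 4 (W + U = Z) on D(W)={3,4} D(U)={3,4,5} D(Z)={6,7,8}: no change
So after constraint 4: D(Z) = {6,7,8}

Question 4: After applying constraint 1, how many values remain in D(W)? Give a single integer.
Answer: 3

Derivation:
Constraint 1 (W < Z) on D(W)={3,4,6,8} D(Z)={4,5,6,7,8}: W {3,4,6,8}->{3,4,6}
So after constraint 1: D(W)={3,4,6}, size = 3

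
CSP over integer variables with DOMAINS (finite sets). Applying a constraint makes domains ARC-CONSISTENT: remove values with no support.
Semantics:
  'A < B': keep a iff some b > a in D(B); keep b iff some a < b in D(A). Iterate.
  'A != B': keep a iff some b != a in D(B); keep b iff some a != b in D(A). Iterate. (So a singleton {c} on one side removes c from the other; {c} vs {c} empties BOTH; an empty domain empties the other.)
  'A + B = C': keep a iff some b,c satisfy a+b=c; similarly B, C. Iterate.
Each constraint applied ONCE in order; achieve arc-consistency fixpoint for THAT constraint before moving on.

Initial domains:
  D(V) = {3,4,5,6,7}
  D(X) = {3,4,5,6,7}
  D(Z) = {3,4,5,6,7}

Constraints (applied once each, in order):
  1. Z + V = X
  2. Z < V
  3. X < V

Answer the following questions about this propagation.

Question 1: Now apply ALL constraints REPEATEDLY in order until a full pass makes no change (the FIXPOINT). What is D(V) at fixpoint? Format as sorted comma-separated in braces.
pass 0 (initial): D(V)={3,4,5,6,7}
pass 1: V {3,4,5,6,7}->{}; X {3,4,5,6,7}->{}; Z {3,4,5,6,7}->{3}
pass 2: Z {3}->{}
pass 3: no change
Fixpoint after 3 passes: D(V) = {}

Answer: {}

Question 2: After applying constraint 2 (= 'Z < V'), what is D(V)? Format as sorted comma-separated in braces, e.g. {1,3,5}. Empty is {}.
Constraint 1 (Z + V = X) on D(Z)={3,4,5,6,7} D(V)={3,4,5,6,7} D(X)={3,4,5,6,7}: Z {3,4,5,6,7}->{3,4}; V {3,4,5,6,7}->{3,4}; X {3,4,5,6,7}->{6,7}
Constraint 2 (Z < V) on D(Z)={3,4} D(V)={3,4}: Z {3,4}->{3}; V {3,4}->{4}
So after constraint 2: D(V) = {4}

Answer: {4}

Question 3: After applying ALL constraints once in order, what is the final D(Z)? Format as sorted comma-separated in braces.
Constraint 1 (Z + V = X) on D(Z)={3,4,5,6,7} D(V)={3,4,5,6,7} D(X)={3,4,5,6,7}: Z {3,4,5,6,7}->{3,4}; V {3,4,5,6,7}->{3,4}; X {3,4,5,6,7}->{6,7}
Constraint 2 (Z < V) on D(Z)={3,4} D(V)={3,4}: Z {3,4}->{3}; V {3,4}->{4}
Constraint 3 (X < V) on D(X)={6,7} D(V)={4}: X {6,7}->{}; V {4}->{}
So after all 3 constraints: D(Z) = {3}

Answer: {3}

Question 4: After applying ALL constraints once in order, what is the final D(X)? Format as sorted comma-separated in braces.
Answer: {}

Derivation:
Constraint 1 (Z + V = X) on D(Z)={3,4,5,6,7} D(V)={3,4,5,6,7} D(X)={3,4,5,6,7}: Z {3,4,5,6,7}->{3,4}; V {3,4,5,6,7}->{3,4}; X {3,4,5,6,7}->{6,7}
Constraint 2 (Z < V) on D(Z)={3,4} D(V)={3,4}: Z {3,4}->{3}; V {3,4}->{4}
Constraint 3 (X < V) on D(X)={6,7} D(V)={4}: X {6,7}->{}; V {4}->{}
So after all 3 constraints: D(X) = {}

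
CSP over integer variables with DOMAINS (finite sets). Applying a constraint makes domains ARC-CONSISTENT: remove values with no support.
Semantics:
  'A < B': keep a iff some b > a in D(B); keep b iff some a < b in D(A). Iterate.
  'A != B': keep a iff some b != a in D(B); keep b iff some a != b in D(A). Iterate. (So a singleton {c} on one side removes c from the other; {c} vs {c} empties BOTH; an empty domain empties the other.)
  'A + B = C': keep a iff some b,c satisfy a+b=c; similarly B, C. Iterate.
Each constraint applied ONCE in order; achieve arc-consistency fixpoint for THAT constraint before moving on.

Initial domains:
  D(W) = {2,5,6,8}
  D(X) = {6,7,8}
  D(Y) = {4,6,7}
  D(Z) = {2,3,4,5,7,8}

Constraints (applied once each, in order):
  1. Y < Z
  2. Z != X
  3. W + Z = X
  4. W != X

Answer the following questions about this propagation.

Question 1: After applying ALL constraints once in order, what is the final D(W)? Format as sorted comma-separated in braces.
Answer: {2}

Derivation:
Constraint 1 (Y < Z) on D(Y)={4,6,7} D(Z)={2,3,4,5,7,8}: Z {2,3,4,5,7,8}->{5,7,8}
Constraint 2 (Z != X) on D(Z)={5,7,8} D(X)={6,7,8}: no change
Constraint 3 (W + Z = X) on D(W)={2,5,6,8} D(Z)={5,7,8} D(X)={6,7,8}: W {2,5,6,8}->{2}; Z {5,7,8}->{5}; X {6,7,8}->{7}
Constraint 4 (W != X) on D(W)={2} D(X)={7}: no change
So after all 4 constraints: D(W) = {2}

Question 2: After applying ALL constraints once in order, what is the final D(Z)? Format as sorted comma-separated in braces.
Answer: {5}

Derivation:
Constraint 1 (Y < Z) on D(Y)={4,6,7} D(Z)={2,3,4,5,7,8}: Z {2,3,4,5,7,8}->{5,7,8}
Constraint 2 (Z != X) on D(Z)={5,7,8} D(X)={6,7,8}: no change
Constraint 3 (W + Z = X) on D(W)={2,5,6,8} D(Z)={5,7,8} D(X)={6,7,8}: W {2,5,6,8}->{2}; Z {5,7,8}->{5}; X {6,7,8}->{7}
Constraint 4 (W != X) on D(W)={2} D(X)={7}: no change
So after all 4 constraints: D(Z) = {5}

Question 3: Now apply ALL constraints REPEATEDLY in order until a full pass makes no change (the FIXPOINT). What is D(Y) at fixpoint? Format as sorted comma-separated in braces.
pass 0 (initial): D(Y)={4,6,7}
pass 1: W {2,5,6,8}->{2}; X {6,7,8}->{7}; Z {2,3,4,5,7,8}->{5}
pass 2: Y {4,6,7}->{4}
pass 3: no change
Fixpoint after 3 passes: D(Y) = {4}

Answer: {4}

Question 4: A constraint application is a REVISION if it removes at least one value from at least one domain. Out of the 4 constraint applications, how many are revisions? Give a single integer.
Answer: 2

Derivation:
Constraint 1 (Y < Z) on D(Y)={4,6,7} D(Z)={2,3,4,5,7,8}: Z {2,3,4,5,7,8}->{5,7,8} => REVISION
Constraint 2 (Z != X) on D(Z)={5,7,8} D(X)={6,7,8}: no change => not a revision
Constraint 3 (W + Z = X) on D(W)={2,5,6,8} D(Z)={5,7,8} D(X)={6,7,8}: W {2,5,6,8}->{2}; Z {5,7,8}->{5}; X {6,7,8}->{7} => REVISION
Constraint 4 (W != X) on D(W)={2} D(X)={7}: no change => not a revision
Total revisions = 2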